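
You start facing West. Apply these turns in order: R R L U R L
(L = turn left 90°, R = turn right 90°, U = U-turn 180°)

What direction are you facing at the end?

Start: West
  R (right (90° clockwise)) -> North
  R (right (90° clockwise)) -> East
  L (left (90° counter-clockwise)) -> North
  U (U-turn (180°)) -> South
  R (right (90° clockwise)) -> West
  L (left (90° counter-clockwise)) -> South
Final: South

Answer: Final heading: South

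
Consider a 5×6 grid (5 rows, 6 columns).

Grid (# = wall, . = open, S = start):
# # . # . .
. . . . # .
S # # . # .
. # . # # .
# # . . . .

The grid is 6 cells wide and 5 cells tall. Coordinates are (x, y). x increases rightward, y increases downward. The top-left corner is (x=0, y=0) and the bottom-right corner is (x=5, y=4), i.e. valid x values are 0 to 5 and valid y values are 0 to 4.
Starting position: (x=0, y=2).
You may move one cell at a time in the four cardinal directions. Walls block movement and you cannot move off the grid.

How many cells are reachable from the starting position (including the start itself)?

BFS flood-fill from (x=0, y=2):
  Distance 0: (x=0, y=2)
  Distance 1: (x=0, y=1), (x=0, y=3)
  Distance 2: (x=1, y=1)
  Distance 3: (x=2, y=1)
  Distance 4: (x=2, y=0), (x=3, y=1)
  Distance 5: (x=3, y=2)
Total reachable: 8 (grid has 18 open cells total)

Answer: Reachable cells: 8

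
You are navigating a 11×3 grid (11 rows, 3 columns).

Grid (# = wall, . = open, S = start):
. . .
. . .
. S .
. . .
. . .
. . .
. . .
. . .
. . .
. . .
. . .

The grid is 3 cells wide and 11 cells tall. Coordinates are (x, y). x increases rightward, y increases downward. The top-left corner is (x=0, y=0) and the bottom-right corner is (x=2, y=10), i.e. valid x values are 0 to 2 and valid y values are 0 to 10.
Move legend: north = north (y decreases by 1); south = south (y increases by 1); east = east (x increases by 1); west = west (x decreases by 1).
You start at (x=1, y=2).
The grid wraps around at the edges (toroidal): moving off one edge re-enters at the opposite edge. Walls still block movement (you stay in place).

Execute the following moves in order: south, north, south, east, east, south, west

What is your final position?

Answer: Final position: (x=2, y=4)

Derivation:
Start: (x=1, y=2)
  south (south): (x=1, y=2) -> (x=1, y=3)
  north (north): (x=1, y=3) -> (x=1, y=2)
  south (south): (x=1, y=2) -> (x=1, y=3)
  east (east): (x=1, y=3) -> (x=2, y=3)
  east (east): (x=2, y=3) -> (x=0, y=3)
  south (south): (x=0, y=3) -> (x=0, y=4)
  west (west): (x=0, y=4) -> (x=2, y=4)
Final: (x=2, y=4)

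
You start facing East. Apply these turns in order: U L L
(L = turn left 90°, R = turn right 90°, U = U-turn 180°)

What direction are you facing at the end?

Start: East
  U (U-turn (180°)) -> West
  L (left (90° counter-clockwise)) -> South
  L (left (90° counter-clockwise)) -> East
Final: East

Answer: Final heading: East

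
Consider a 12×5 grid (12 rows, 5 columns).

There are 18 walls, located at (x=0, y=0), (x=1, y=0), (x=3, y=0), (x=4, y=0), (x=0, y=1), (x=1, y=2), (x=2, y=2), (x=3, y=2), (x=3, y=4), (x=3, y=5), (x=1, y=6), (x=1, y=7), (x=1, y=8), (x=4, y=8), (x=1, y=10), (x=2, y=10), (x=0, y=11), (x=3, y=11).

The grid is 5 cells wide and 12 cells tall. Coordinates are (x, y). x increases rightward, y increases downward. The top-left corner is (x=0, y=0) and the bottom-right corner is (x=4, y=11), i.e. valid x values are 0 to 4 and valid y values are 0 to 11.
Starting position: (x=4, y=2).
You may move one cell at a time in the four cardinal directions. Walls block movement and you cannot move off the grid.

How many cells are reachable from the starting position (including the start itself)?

Answer: Reachable cells: 40

Derivation:
BFS flood-fill from (x=4, y=2):
  Distance 0: (x=4, y=2)
  Distance 1: (x=4, y=1), (x=4, y=3)
  Distance 2: (x=3, y=1), (x=3, y=3), (x=4, y=4)
  Distance 3: (x=2, y=1), (x=2, y=3), (x=4, y=5)
  Distance 4: (x=2, y=0), (x=1, y=1), (x=1, y=3), (x=2, y=4), (x=4, y=6)
  Distance 5: (x=0, y=3), (x=1, y=4), (x=2, y=5), (x=3, y=6), (x=4, y=7)
  Distance 6: (x=0, y=2), (x=0, y=4), (x=1, y=5), (x=2, y=6), (x=3, y=7)
  Distance 7: (x=0, y=5), (x=2, y=7), (x=3, y=8)
  Distance 8: (x=0, y=6), (x=2, y=8), (x=3, y=9)
  Distance 9: (x=0, y=7), (x=2, y=9), (x=4, y=9), (x=3, y=10)
  Distance 10: (x=0, y=8), (x=1, y=9), (x=4, y=10)
  Distance 11: (x=0, y=9), (x=4, y=11)
  Distance 12: (x=0, y=10)
Total reachable: 40 (grid has 42 open cells total)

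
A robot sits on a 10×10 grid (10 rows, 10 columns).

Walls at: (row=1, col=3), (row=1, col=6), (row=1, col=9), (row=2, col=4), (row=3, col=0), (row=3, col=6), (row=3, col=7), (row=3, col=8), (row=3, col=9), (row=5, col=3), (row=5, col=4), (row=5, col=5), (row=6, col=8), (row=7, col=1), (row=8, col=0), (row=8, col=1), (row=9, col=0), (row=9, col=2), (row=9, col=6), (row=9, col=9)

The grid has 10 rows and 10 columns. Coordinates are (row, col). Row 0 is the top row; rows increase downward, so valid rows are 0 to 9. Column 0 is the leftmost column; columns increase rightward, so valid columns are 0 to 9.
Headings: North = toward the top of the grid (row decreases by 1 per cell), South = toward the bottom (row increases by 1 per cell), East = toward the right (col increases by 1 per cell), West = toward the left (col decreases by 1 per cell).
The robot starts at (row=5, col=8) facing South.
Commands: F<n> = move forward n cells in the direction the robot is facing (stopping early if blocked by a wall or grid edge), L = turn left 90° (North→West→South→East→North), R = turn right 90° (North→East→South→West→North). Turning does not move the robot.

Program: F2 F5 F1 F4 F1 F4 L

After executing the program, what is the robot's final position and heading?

Answer: Final position: (row=5, col=8), facing East

Derivation:
Start: (row=5, col=8), facing South
  F2: move forward 0/2 (blocked), now at (row=5, col=8)
  F5: move forward 0/5 (blocked), now at (row=5, col=8)
  F1: move forward 0/1 (blocked), now at (row=5, col=8)
  F4: move forward 0/4 (blocked), now at (row=5, col=8)
  F1: move forward 0/1 (blocked), now at (row=5, col=8)
  F4: move forward 0/4 (blocked), now at (row=5, col=8)
  L: turn left, now facing East
Final: (row=5, col=8), facing East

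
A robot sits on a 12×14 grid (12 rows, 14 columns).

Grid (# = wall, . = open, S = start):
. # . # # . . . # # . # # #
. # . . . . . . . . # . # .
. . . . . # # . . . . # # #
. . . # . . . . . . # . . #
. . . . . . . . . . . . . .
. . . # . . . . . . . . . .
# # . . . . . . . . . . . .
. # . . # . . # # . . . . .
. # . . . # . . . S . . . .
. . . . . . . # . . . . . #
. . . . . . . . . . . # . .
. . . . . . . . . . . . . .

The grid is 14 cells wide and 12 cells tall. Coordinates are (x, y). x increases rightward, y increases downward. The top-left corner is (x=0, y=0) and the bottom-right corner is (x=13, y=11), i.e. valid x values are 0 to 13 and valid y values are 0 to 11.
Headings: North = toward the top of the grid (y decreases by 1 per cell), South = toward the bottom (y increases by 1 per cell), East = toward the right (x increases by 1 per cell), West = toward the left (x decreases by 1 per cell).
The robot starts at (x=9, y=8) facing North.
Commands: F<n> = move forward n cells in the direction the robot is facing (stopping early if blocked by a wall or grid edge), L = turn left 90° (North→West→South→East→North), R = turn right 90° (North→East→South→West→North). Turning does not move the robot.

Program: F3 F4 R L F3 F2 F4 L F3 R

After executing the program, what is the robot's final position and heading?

Answer: Final position: (x=6, y=1), facing North

Derivation:
Start: (x=9, y=8), facing North
  F3: move forward 3, now at (x=9, y=5)
  F4: move forward 4, now at (x=9, y=1)
  R: turn right, now facing East
  L: turn left, now facing North
  F3: move forward 0/3 (blocked), now at (x=9, y=1)
  F2: move forward 0/2 (blocked), now at (x=9, y=1)
  F4: move forward 0/4 (blocked), now at (x=9, y=1)
  L: turn left, now facing West
  F3: move forward 3, now at (x=6, y=1)
  R: turn right, now facing North
Final: (x=6, y=1), facing North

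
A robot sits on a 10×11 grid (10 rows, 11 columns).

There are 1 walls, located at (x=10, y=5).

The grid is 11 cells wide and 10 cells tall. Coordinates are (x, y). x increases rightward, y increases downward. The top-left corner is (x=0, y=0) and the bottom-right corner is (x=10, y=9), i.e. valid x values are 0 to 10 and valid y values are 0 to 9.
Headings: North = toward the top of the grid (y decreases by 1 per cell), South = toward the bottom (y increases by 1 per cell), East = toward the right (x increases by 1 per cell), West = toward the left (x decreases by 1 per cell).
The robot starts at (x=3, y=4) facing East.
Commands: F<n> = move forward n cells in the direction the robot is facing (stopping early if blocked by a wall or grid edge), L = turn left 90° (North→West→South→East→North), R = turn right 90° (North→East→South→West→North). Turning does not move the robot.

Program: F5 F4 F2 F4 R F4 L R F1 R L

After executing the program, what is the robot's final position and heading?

Start: (x=3, y=4), facing East
  F5: move forward 5, now at (x=8, y=4)
  F4: move forward 2/4 (blocked), now at (x=10, y=4)
  F2: move forward 0/2 (blocked), now at (x=10, y=4)
  F4: move forward 0/4 (blocked), now at (x=10, y=4)
  R: turn right, now facing South
  F4: move forward 0/4 (blocked), now at (x=10, y=4)
  L: turn left, now facing East
  R: turn right, now facing South
  F1: move forward 0/1 (blocked), now at (x=10, y=4)
  R: turn right, now facing West
  L: turn left, now facing South
Final: (x=10, y=4), facing South

Answer: Final position: (x=10, y=4), facing South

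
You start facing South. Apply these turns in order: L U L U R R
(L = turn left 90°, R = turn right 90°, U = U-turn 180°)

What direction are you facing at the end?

Answer: Final heading: South

Derivation:
Start: South
  L (left (90° counter-clockwise)) -> East
  U (U-turn (180°)) -> West
  L (left (90° counter-clockwise)) -> South
  U (U-turn (180°)) -> North
  R (right (90° clockwise)) -> East
  R (right (90° clockwise)) -> South
Final: South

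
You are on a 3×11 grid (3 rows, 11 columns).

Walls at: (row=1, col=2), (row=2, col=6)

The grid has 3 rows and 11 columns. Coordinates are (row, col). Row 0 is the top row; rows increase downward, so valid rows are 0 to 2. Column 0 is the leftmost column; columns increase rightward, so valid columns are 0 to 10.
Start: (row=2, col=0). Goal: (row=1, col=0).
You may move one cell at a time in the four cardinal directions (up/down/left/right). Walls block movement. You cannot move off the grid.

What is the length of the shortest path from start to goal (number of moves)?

Answer: Shortest path length: 1

Derivation:
BFS from (row=2, col=0) until reaching (row=1, col=0):
  Distance 0: (row=2, col=0)
  Distance 1: (row=1, col=0), (row=2, col=1)  <- goal reached here
One shortest path (1 moves): (row=2, col=0) -> (row=1, col=0)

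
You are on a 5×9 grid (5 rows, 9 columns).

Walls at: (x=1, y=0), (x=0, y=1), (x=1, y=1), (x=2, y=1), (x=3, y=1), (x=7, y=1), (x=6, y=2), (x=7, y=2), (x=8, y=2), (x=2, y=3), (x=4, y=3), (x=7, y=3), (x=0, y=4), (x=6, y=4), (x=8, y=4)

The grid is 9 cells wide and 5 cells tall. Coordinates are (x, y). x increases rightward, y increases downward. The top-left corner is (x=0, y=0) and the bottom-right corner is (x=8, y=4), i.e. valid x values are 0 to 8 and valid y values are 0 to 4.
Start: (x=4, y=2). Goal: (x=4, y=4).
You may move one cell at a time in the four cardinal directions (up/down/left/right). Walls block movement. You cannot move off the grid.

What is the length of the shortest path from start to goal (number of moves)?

Answer: Shortest path length: 4

Derivation:
BFS from (x=4, y=2) until reaching (x=4, y=4):
  Distance 0: (x=4, y=2)
  Distance 1: (x=4, y=1), (x=3, y=2), (x=5, y=2)
  Distance 2: (x=4, y=0), (x=5, y=1), (x=2, y=2), (x=3, y=3), (x=5, y=3)
  Distance 3: (x=3, y=0), (x=5, y=0), (x=6, y=1), (x=1, y=2), (x=6, y=3), (x=3, y=4), (x=5, y=4)
  Distance 4: (x=2, y=0), (x=6, y=0), (x=0, y=2), (x=1, y=3), (x=2, y=4), (x=4, y=4)  <- goal reached here
One shortest path (4 moves): (x=4, y=2) -> (x=5, y=2) -> (x=5, y=3) -> (x=5, y=4) -> (x=4, y=4)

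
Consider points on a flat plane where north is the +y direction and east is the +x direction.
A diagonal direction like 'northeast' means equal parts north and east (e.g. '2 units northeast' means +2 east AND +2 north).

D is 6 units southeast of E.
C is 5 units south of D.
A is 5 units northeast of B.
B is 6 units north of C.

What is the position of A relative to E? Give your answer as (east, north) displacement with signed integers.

Place E at the origin (east=0, north=0).
  D is 6 units southeast of E: delta (east=+6, north=-6); D at (east=6, north=-6).
  C is 5 units south of D: delta (east=+0, north=-5); C at (east=6, north=-11).
  B is 6 units north of C: delta (east=+0, north=+6); B at (east=6, north=-5).
  A is 5 units northeast of B: delta (east=+5, north=+5); A at (east=11, north=0).
Therefore A relative to E: (east=11, north=0).

Answer: A is at (east=11, north=0) relative to E.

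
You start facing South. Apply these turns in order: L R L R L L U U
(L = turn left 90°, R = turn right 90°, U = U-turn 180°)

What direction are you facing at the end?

Answer: Final heading: North

Derivation:
Start: South
  L (left (90° counter-clockwise)) -> East
  R (right (90° clockwise)) -> South
  L (left (90° counter-clockwise)) -> East
  R (right (90° clockwise)) -> South
  L (left (90° counter-clockwise)) -> East
  L (left (90° counter-clockwise)) -> North
  U (U-turn (180°)) -> South
  U (U-turn (180°)) -> North
Final: North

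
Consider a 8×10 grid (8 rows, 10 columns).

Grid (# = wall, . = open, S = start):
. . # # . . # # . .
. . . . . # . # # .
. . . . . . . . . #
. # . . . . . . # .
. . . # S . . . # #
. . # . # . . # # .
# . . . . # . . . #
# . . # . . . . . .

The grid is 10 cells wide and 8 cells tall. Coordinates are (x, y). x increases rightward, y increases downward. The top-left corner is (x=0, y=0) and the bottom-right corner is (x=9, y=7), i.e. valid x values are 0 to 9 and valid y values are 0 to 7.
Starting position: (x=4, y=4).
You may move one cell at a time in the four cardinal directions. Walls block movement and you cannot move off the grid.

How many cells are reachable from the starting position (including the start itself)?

Answer: Reachable cells: 53

Derivation:
BFS flood-fill from (x=4, y=4):
  Distance 0: (x=4, y=4)
  Distance 1: (x=4, y=3), (x=5, y=4)
  Distance 2: (x=4, y=2), (x=3, y=3), (x=5, y=3), (x=6, y=4), (x=5, y=5)
  Distance 3: (x=4, y=1), (x=3, y=2), (x=5, y=2), (x=2, y=3), (x=6, y=3), (x=7, y=4), (x=6, y=5)
  Distance 4: (x=4, y=0), (x=3, y=1), (x=2, y=2), (x=6, y=2), (x=7, y=3), (x=2, y=4), (x=6, y=6)
  Distance 5: (x=5, y=0), (x=2, y=1), (x=6, y=1), (x=1, y=2), (x=7, y=2), (x=1, y=4), (x=7, y=6), (x=6, y=7)
  Distance 6: (x=1, y=1), (x=0, y=2), (x=8, y=2), (x=0, y=4), (x=1, y=5), (x=8, y=6), (x=5, y=7), (x=7, y=7)
  Distance 7: (x=1, y=0), (x=0, y=1), (x=0, y=3), (x=0, y=5), (x=1, y=6), (x=4, y=7), (x=8, y=7)
  Distance 8: (x=0, y=0), (x=2, y=6), (x=4, y=6), (x=1, y=7), (x=9, y=7)
  Distance 9: (x=3, y=6), (x=2, y=7)
  Distance 10: (x=3, y=5)
Total reachable: 53 (grid has 58 open cells total)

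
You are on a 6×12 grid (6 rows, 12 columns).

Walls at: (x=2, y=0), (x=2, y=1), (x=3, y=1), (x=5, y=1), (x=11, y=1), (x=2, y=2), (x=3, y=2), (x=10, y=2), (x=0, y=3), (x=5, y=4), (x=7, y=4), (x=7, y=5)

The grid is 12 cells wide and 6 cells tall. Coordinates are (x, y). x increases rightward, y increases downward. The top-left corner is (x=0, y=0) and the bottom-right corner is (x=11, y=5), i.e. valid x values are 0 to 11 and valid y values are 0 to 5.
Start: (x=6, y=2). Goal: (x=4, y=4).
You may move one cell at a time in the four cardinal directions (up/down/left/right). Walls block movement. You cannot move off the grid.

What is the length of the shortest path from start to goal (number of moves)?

BFS from (x=6, y=2) until reaching (x=4, y=4):
  Distance 0: (x=6, y=2)
  Distance 1: (x=6, y=1), (x=5, y=2), (x=7, y=2), (x=6, y=3)
  Distance 2: (x=6, y=0), (x=7, y=1), (x=4, y=2), (x=8, y=2), (x=5, y=3), (x=7, y=3), (x=6, y=4)
  Distance 3: (x=5, y=0), (x=7, y=0), (x=4, y=1), (x=8, y=1), (x=9, y=2), (x=4, y=3), (x=8, y=3), (x=6, y=5)
  Distance 4: (x=4, y=0), (x=8, y=0), (x=9, y=1), (x=3, y=3), (x=9, y=3), (x=4, y=4), (x=8, y=4), (x=5, y=5)  <- goal reached here
One shortest path (4 moves): (x=6, y=2) -> (x=5, y=2) -> (x=4, y=2) -> (x=4, y=3) -> (x=4, y=4)

Answer: Shortest path length: 4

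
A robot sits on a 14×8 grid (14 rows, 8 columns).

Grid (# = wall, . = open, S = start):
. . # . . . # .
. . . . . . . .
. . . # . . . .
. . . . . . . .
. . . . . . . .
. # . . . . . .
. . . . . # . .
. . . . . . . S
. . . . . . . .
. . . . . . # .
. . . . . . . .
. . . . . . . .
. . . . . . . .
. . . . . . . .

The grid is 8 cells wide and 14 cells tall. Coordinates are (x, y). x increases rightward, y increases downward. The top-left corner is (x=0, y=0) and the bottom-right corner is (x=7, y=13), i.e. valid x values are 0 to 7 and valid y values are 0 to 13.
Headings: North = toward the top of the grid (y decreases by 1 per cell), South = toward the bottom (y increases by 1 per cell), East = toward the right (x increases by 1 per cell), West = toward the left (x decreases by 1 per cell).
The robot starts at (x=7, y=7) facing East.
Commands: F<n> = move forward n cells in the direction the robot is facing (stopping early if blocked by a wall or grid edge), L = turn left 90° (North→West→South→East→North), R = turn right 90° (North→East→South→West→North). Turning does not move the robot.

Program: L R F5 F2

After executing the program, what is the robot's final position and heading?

Answer: Final position: (x=7, y=7), facing East

Derivation:
Start: (x=7, y=7), facing East
  L: turn left, now facing North
  R: turn right, now facing East
  F5: move forward 0/5 (blocked), now at (x=7, y=7)
  F2: move forward 0/2 (blocked), now at (x=7, y=7)
Final: (x=7, y=7), facing East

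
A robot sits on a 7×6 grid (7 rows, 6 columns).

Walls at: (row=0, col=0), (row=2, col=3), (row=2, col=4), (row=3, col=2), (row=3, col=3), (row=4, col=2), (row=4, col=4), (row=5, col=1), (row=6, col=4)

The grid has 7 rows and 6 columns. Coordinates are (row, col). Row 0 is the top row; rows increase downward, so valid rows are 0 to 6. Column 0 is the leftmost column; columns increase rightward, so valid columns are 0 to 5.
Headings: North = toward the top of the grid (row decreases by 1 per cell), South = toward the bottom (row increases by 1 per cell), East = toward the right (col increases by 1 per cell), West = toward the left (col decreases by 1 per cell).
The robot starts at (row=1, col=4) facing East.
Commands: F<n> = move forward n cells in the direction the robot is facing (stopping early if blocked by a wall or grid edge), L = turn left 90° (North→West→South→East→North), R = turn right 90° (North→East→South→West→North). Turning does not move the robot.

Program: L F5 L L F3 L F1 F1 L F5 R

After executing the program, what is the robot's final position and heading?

Start: (row=1, col=4), facing East
  L: turn left, now facing North
  F5: move forward 1/5 (blocked), now at (row=0, col=4)
  L: turn left, now facing West
  L: turn left, now facing South
  F3: move forward 1/3 (blocked), now at (row=1, col=4)
  L: turn left, now facing East
  F1: move forward 1, now at (row=1, col=5)
  F1: move forward 0/1 (blocked), now at (row=1, col=5)
  L: turn left, now facing North
  F5: move forward 1/5 (blocked), now at (row=0, col=5)
  R: turn right, now facing East
Final: (row=0, col=5), facing East

Answer: Final position: (row=0, col=5), facing East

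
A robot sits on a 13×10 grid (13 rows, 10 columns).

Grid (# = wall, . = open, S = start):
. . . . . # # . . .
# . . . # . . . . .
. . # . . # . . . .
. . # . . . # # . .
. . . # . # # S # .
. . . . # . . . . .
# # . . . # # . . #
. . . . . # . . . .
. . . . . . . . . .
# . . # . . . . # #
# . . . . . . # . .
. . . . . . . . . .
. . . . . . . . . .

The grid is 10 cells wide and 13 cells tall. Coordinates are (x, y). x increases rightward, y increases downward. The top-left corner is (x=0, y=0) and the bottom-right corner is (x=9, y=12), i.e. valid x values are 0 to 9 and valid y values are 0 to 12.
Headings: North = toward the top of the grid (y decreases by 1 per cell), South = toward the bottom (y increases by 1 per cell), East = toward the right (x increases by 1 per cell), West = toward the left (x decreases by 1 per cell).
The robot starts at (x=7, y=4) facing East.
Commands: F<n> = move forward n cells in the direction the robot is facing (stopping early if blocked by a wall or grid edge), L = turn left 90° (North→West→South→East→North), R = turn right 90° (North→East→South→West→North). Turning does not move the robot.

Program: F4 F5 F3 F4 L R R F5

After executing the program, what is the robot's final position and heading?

Answer: Final position: (x=7, y=9), facing South

Derivation:
Start: (x=7, y=4), facing East
  F4: move forward 0/4 (blocked), now at (x=7, y=4)
  F5: move forward 0/5 (blocked), now at (x=7, y=4)
  F3: move forward 0/3 (blocked), now at (x=7, y=4)
  F4: move forward 0/4 (blocked), now at (x=7, y=4)
  L: turn left, now facing North
  R: turn right, now facing East
  R: turn right, now facing South
  F5: move forward 5, now at (x=7, y=9)
Final: (x=7, y=9), facing South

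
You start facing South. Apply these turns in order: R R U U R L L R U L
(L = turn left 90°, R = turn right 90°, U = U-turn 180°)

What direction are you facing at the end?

Start: South
  R (right (90° clockwise)) -> West
  R (right (90° clockwise)) -> North
  U (U-turn (180°)) -> South
  U (U-turn (180°)) -> North
  R (right (90° clockwise)) -> East
  L (left (90° counter-clockwise)) -> North
  L (left (90° counter-clockwise)) -> West
  R (right (90° clockwise)) -> North
  U (U-turn (180°)) -> South
  L (left (90° counter-clockwise)) -> East
Final: East

Answer: Final heading: East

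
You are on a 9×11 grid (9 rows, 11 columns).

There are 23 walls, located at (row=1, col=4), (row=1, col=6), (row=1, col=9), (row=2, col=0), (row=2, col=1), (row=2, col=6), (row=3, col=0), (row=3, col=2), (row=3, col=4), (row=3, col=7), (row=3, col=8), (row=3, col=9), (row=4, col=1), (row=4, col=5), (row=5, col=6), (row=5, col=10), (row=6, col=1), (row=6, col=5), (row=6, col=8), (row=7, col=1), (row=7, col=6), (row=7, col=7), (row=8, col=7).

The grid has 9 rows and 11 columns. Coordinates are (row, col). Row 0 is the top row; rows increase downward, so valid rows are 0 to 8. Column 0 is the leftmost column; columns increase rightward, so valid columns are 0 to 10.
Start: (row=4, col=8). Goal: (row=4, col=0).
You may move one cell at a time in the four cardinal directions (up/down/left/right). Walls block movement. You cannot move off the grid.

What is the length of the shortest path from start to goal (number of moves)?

Answer: Shortest path length: 14

Derivation:
BFS from (row=4, col=8) until reaching (row=4, col=0):
  Distance 0: (row=4, col=8)
  Distance 1: (row=4, col=7), (row=4, col=9), (row=5, col=8)
  Distance 2: (row=4, col=6), (row=4, col=10), (row=5, col=7), (row=5, col=9)
  Distance 3: (row=3, col=6), (row=3, col=10), (row=6, col=7), (row=6, col=9)
  Distance 4: (row=2, col=10), (row=3, col=5), (row=6, col=6), (row=6, col=10), (row=7, col=9)
  Distance 5: (row=1, col=10), (row=2, col=5), (row=2, col=9), (row=7, col=8), (row=7, col=10), (row=8, col=9)
  Distance 6: (row=0, col=10), (row=1, col=5), (row=2, col=4), (row=2, col=8), (row=8, col=8), (row=8, col=10)
  Distance 7: (row=0, col=5), (row=0, col=9), (row=1, col=8), (row=2, col=3), (row=2, col=7)
  Distance 8: (row=0, col=4), (row=0, col=6), (row=0, col=8), (row=1, col=3), (row=1, col=7), (row=2, col=2), (row=3, col=3)
  Distance 9: (row=0, col=3), (row=0, col=7), (row=1, col=2), (row=4, col=3)
  Distance 10: (row=0, col=2), (row=1, col=1), (row=4, col=2), (row=4, col=4), (row=5, col=3)
  Distance 11: (row=0, col=1), (row=1, col=0), (row=5, col=2), (row=5, col=4), (row=6, col=3)
  Distance 12: (row=0, col=0), (row=5, col=1), (row=5, col=5), (row=6, col=2), (row=6, col=4), (row=7, col=3)
  Distance 13: (row=5, col=0), (row=7, col=2), (row=7, col=4), (row=8, col=3)
  Distance 14: (row=4, col=0), (row=6, col=0), (row=7, col=5), (row=8, col=2), (row=8, col=4)  <- goal reached here
One shortest path (14 moves): (row=4, col=8) -> (row=4, col=7) -> (row=4, col=6) -> (row=3, col=6) -> (row=3, col=5) -> (row=2, col=5) -> (row=2, col=4) -> (row=2, col=3) -> (row=3, col=3) -> (row=4, col=3) -> (row=4, col=2) -> (row=5, col=2) -> (row=5, col=1) -> (row=5, col=0) -> (row=4, col=0)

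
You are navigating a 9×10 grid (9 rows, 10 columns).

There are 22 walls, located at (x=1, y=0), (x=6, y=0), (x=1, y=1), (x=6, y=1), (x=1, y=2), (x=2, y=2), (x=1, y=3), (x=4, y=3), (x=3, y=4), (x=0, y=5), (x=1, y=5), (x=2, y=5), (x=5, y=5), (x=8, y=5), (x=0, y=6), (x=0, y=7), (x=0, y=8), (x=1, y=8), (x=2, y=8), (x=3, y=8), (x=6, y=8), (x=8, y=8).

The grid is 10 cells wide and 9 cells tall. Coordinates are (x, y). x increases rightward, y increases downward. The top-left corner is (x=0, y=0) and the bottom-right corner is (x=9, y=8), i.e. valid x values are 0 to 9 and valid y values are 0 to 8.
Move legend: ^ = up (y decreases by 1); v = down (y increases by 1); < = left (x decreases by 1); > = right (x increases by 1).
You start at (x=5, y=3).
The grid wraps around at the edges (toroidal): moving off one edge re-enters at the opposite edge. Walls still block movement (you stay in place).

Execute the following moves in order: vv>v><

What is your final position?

Start: (x=5, y=3)
  v (down): (x=5, y=3) -> (x=5, y=4)
  v (down): blocked, stay at (x=5, y=4)
  > (right): (x=5, y=4) -> (x=6, y=4)
  v (down): (x=6, y=4) -> (x=6, y=5)
  > (right): (x=6, y=5) -> (x=7, y=5)
  < (left): (x=7, y=5) -> (x=6, y=5)
Final: (x=6, y=5)

Answer: Final position: (x=6, y=5)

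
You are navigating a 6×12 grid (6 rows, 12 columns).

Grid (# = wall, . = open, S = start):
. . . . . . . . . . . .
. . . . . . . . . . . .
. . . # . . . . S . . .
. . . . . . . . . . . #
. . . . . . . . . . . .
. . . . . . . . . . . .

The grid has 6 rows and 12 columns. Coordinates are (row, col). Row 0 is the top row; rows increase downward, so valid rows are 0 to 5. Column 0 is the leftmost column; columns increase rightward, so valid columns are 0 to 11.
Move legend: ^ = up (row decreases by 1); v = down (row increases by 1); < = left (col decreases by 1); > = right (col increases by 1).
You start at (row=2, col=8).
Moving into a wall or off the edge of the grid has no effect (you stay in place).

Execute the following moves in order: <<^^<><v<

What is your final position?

Answer: Final position: (row=1, col=4)

Derivation:
Start: (row=2, col=8)
  < (left): (row=2, col=8) -> (row=2, col=7)
  < (left): (row=2, col=7) -> (row=2, col=6)
  ^ (up): (row=2, col=6) -> (row=1, col=6)
  ^ (up): (row=1, col=6) -> (row=0, col=6)
  < (left): (row=0, col=6) -> (row=0, col=5)
  > (right): (row=0, col=5) -> (row=0, col=6)
  < (left): (row=0, col=6) -> (row=0, col=5)
  v (down): (row=0, col=5) -> (row=1, col=5)
  < (left): (row=1, col=5) -> (row=1, col=4)
Final: (row=1, col=4)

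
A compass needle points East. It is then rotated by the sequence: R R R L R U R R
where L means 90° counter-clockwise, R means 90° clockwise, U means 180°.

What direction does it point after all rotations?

Start: East
  R (right (90° clockwise)) -> South
  R (right (90° clockwise)) -> West
  R (right (90° clockwise)) -> North
  L (left (90° counter-clockwise)) -> West
  R (right (90° clockwise)) -> North
  U (U-turn (180°)) -> South
  R (right (90° clockwise)) -> West
  R (right (90° clockwise)) -> North
Final: North

Answer: Final heading: North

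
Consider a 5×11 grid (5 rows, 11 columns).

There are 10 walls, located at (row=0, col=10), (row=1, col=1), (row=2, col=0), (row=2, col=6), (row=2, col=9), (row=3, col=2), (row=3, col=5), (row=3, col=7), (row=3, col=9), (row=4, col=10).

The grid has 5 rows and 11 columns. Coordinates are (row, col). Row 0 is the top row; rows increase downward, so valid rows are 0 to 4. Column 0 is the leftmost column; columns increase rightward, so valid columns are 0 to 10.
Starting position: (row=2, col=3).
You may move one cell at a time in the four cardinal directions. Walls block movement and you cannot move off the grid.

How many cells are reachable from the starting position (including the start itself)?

BFS flood-fill from (row=2, col=3):
  Distance 0: (row=2, col=3)
  Distance 1: (row=1, col=3), (row=2, col=2), (row=2, col=4), (row=3, col=3)
  Distance 2: (row=0, col=3), (row=1, col=2), (row=1, col=4), (row=2, col=1), (row=2, col=5), (row=3, col=4), (row=4, col=3)
  Distance 3: (row=0, col=2), (row=0, col=4), (row=1, col=5), (row=3, col=1), (row=4, col=2), (row=4, col=4)
  Distance 4: (row=0, col=1), (row=0, col=5), (row=1, col=6), (row=3, col=0), (row=4, col=1), (row=4, col=5)
  Distance 5: (row=0, col=0), (row=0, col=6), (row=1, col=7), (row=4, col=0), (row=4, col=6)
  Distance 6: (row=0, col=7), (row=1, col=0), (row=1, col=8), (row=2, col=7), (row=3, col=6), (row=4, col=7)
  Distance 7: (row=0, col=8), (row=1, col=9), (row=2, col=8), (row=4, col=8)
  Distance 8: (row=0, col=9), (row=1, col=10), (row=3, col=8), (row=4, col=9)
  Distance 9: (row=2, col=10)
  Distance 10: (row=3, col=10)
Total reachable: 45 (grid has 45 open cells total)

Answer: Reachable cells: 45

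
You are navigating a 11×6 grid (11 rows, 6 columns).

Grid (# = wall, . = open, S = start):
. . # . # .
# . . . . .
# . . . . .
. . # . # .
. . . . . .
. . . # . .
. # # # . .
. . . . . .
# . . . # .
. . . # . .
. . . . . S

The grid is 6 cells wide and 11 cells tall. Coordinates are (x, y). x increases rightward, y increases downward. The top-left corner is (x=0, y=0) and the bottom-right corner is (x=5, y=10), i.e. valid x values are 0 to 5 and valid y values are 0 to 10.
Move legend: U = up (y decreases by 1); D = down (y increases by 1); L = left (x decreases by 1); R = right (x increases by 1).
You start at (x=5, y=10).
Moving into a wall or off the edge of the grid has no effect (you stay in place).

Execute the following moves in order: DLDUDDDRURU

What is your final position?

Start: (x=5, y=10)
  D (down): blocked, stay at (x=5, y=10)
  L (left): (x=5, y=10) -> (x=4, y=10)
  D (down): blocked, stay at (x=4, y=10)
  U (up): (x=4, y=10) -> (x=4, y=9)
  D (down): (x=4, y=9) -> (x=4, y=10)
  D (down): blocked, stay at (x=4, y=10)
  D (down): blocked, stay at (x=4, y=10)
  R (right): (x=4, y=10) -> (x=5, y=10)
  U (up): (x=5, y=10) -> (x=5, y=9)
  R (right): blocked, stay at (x=5, y=9)
  U (up): (x=5, y=9) -> (x=5, y=8)
Final: (x=5, y=8)

Answer: Final position: (x=5, y=8)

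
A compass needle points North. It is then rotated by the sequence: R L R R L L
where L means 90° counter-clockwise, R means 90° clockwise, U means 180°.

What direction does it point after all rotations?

Start: North
  R (right (90° clockwise)) -> East
  L (left (90° counter-clockwise)) -> North
  R (right (90° clockwise)) -> East
  R (right (90° clockwise)) -> South
  L (left (90° counter-clockwise)) -> East
  L (left (90° counter-clockwise)) -> North
Final: North

Answer: Final heading: North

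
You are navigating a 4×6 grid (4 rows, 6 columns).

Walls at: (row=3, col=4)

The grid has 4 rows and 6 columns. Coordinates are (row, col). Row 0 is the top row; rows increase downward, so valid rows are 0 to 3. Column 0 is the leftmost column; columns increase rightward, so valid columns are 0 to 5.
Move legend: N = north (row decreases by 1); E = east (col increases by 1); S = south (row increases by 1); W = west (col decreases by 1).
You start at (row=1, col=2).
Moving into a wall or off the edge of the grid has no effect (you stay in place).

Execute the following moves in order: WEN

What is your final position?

Start: (row=1, col=2)
  W (west): (row=1, col=2) -> (row=1, col=1)
  E (east): (row=1, col=1) -> (row=1, col=2)
  N (north): (row=1, col=2) -> (row=0, col=2)
Final: (row=0, col=2)

Answer: Final position: (row=0, col=2)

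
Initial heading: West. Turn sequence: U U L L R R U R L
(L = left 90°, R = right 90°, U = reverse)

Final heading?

Start: West
  U (U-turn (180°)) -> East
  U (U-turn (180°)) -> West
  L (left (90° counter-clockwise)) -> South
  L (left (90° counter-clockwise)) -> East
  R (right (90° clockwise)) -> South
  R (right (90° clockwise)) -> West
  U (U-turn (180°)) -> East
  R (right (90° clockwise)) -> South
  L (left (90° counter-clockwise)) -> East
Final: East

Answer: Final heading: East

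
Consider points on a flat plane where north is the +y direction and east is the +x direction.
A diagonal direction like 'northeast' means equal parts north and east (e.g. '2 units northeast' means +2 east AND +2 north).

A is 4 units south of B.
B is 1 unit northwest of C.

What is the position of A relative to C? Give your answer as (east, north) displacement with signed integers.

Place C at the origin (east=0, north=0).
  B is 1 unit northwest of C: delta (east=-1, north=+1); B at (east=-1, north=1).
  A is 4 units south of B: delta (east=+0, north=-4); A at (east=-1, north=-3).
Therefore A relative to C: (east=-1, north=-3).

Answer: A is at (east=-1, north=-3) relative to C.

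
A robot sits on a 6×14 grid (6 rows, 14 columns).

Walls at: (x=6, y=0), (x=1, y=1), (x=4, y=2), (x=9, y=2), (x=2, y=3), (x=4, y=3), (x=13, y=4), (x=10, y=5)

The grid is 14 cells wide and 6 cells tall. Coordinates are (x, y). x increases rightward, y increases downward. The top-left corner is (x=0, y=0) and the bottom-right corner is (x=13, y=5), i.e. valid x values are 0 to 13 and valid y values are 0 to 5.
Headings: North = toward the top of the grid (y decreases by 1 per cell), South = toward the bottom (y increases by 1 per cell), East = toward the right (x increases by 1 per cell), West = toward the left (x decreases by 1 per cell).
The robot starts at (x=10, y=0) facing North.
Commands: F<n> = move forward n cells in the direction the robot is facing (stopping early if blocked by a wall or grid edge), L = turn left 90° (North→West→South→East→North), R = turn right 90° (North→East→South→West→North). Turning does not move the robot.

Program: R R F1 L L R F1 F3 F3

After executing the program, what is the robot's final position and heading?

Answer: Final position: (x=13, y=1), facing East

Derivation:
Start: (x=10, y=0), facing North
  R: turn right, now facing East
  R: turn right, now facing South
  F1: move forward 1, now at (x=10, y=1)
  L: turn left, now facing East
  L: turn left, now facing North
  R: turn right, now facing East
  F1: move forward 1, now at (x=11, y=1)
  F3: move forward 2/3 (blocked), now at (x=13, y=1)
  F3: move forward 0/3 (blocked), now at (x=13, y=1)
Final: (x=13, y=1), facing East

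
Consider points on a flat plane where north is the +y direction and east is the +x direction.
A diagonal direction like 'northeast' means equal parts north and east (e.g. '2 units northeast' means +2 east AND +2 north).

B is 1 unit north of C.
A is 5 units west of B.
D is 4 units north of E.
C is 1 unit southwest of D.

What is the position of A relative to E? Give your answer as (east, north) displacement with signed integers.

Answer: A is at (east=-6, north=4) relative to E.

Derivation:
Place E at the origin (east=0, north=0).
  D is 4 units north of E: delta (east=+0, north=+4); D at (east=0, north=4).
  C is 1 unit southwest of D: delta (east=-1, north=-1); C at (east=-1, north=3).
  B is 1 unit north of C: delta (east=+0, north=+1); B at (east=-1, north=4).
  A is 5 units west of B: delta (east=-5, north=+0); A at (east=-6, north=4).
Therefore A relative to E: (east=-6, north=4).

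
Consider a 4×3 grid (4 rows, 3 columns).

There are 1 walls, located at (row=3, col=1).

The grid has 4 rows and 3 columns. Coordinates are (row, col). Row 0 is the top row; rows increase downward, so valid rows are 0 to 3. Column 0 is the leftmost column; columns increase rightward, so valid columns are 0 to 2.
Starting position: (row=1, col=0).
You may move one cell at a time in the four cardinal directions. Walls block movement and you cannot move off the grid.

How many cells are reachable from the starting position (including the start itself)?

BFS flood-fill from (row=1, col=0):
  Distance 0: (row=1, col=0)
  Distance 1: (row=0, col=0), (row=1, col=1), (row=2, col=0)
  Distance 2: (row=0, col=1), (row=1, col=2), (row=2, col=1), (row=3, col=0)
  Distance 3: (row=0, col=2), (row=2, col=2)
  Distance 4: (row=3, col=2)
Total reachable: 11 (grid has 11 open cells total)

Answer: Reachable cells: 11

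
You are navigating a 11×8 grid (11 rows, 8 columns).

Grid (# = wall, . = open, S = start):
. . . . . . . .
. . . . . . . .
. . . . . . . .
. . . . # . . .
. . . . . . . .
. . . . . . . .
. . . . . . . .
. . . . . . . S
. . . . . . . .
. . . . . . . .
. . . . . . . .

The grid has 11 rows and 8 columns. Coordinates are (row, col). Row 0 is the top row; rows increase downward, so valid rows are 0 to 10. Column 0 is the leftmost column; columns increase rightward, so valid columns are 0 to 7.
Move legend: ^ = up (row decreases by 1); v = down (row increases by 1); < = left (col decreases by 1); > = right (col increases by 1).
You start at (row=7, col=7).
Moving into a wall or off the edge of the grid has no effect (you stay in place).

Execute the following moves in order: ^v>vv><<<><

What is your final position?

Start: (row=7, col=7)
  ^ (up): (row=7, col=7) -> (row=6, col=7)
  v (down): (row=6, col=7) -> (row=7, col=7)
  > (right): blocked, stay at (row=7, col=7)
  v (down): (row=7, col=7) -> (row=8, col=7)
  v (down): (row=8, col=7) -> (row=9, col=7)
  > (right): blocked, stay at (row=9, col=7)
  < (left): (row=9, col=7) -> (row=9, col=6)
  < (left): (row=9, col=6) -> (row=9, col=5)
  < (left): (row=9, col=5) -> (row=9, col=4)
  > (right): (row=9, col=4) -> (row=9, col=5)
  < (left): (row=9, col=5) -> (row=9, col=4)
Final: (row=9, col=4)

Answer: Final position: (row=9, col=4)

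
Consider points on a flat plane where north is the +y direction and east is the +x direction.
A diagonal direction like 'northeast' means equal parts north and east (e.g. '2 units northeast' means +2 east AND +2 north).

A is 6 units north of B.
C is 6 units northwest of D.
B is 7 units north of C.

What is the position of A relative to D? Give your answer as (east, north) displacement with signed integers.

Answer: A is at (east=-6, north=19) relative to D.

Derivation:
Place D at the origin (east=0, north=0).
  C is 6 units northwest of D: delta (east=-6, north=+6); C at (east=-6, north=6).
  B is 7 units north of C: delta (east=+0, north=+7); B at (east=-6, north=13).
  A is 6 units north of B: delta (east=+0, north=+6); A at (east=-6, north=19).
Therefore A relative to D: (east=-6, north=19).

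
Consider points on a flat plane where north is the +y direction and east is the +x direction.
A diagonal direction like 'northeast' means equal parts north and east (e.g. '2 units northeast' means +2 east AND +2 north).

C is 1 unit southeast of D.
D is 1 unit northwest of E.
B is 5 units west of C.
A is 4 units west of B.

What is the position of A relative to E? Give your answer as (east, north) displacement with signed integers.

Answer: A is at (east=-9, north=0) relative to E.

Derivation:
Place E at the origin (east=0, north=0).
  D is 1 unit northwest of E: delta (east=-1, north=+1); D at (east=-1, north=1).
  C is 1 unit southeast of D: delta (east=+1, north=-1); C at (east=0, north=0).
  B is 5 units west of C: delta (east=-5, north=+0); B at (east=-5, north=0).
  A is 4 units west of B: delta (east=-4, north=+0); A at (east=-9, north=0).
Therefore A relative to E: (east=-9, north=0).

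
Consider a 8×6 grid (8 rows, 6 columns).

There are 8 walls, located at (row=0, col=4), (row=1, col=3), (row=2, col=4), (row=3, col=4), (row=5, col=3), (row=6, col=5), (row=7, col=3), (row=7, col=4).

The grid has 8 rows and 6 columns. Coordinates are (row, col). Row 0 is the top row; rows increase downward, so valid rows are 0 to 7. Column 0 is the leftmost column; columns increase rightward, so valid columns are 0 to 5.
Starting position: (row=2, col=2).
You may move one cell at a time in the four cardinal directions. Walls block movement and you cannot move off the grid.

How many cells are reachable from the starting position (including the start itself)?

BFS flood-fill from (row=2, col=2):
  Distance 0: (row=2, col=2)
  Distance 1: (row=1, col=2), (row=2, col=1), (row=2, col=3), (row=3, col=2)
  Distance 2: (row=0, col=2), (row=1, col=1), (row=2, col=0), (row=3, col=1), (row=3, col=3), (row=4, col=2)
  Distance 3: (row=0, col=1), (row=0, col=3), (row=1, col=0), (row=3, col=0), (row=4, col=1), (row=4, col=3), (row=5, col=2)
  Distance 4: (row=0, col=0), (row=4, col=0), (row=4, col=4), (row=5, col=1), (row=6, col=2)
  Distance 5: (row=4, col=5), (row=5, col=0), (row=5, col=4), (row=6, col=1), (row=6, col=3), (row=7, col=2)
  Distance 6: (row=3, col=5), (row=5, col=5), (row=6, col=0), (row=6, col=4), (row=7, col=1)
  Distance 7: (row=2, col=5), (row=7, col=0)
  Distance 8: (row=1, col=5)
  Distance 9: (row=0, col=5), (row=1, col=4)
Total reachable: 39 (grid has 40 open cells total)

Answer: Reachable cells: 39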